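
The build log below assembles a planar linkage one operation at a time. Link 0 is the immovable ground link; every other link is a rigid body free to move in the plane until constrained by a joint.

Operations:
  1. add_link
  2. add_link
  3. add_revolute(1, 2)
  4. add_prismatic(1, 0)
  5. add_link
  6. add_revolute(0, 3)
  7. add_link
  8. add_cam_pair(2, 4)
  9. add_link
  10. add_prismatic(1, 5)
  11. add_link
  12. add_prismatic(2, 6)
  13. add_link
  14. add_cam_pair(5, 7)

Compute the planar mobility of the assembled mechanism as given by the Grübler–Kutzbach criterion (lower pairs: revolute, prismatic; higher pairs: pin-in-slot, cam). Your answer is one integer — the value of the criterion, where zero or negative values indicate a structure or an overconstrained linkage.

M = 9

(L,J1,J2)=(1,0,0); link0 fixed
link1: (2,0,0)
link2: (3,0,0)
R 1-2 [J1]: (3,1,0)
P 1-0 [J1]: (3,2,0)
link3: (4,2,0)
R 0-3 [J1]: (4,3,0)
link4: (5,3,0)
C 2-4 [J2]: (5,3,1)
link5: (6,3,1)
P 1-5 [J1]: (6,4,1)
link6: (7,4,1)
P 2-6 [J1]: (7,5,1)
link7: (8,5,1)
C 5-7 [J2]: (8,5,2)
Grübler: 3·7 − 2·5 − 2 = 9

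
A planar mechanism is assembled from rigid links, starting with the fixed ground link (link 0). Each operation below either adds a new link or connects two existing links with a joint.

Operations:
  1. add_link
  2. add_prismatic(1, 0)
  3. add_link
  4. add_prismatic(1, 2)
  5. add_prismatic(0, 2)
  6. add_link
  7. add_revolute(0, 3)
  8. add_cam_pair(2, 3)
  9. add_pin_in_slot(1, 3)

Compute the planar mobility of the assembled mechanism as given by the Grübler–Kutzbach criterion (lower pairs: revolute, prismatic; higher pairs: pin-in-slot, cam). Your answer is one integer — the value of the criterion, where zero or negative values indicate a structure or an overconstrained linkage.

M = -1

L=1 J1=0 J2=0
add link → L=2 J1=0 J2=0
P@1,0 dof=1 J1 → L=2 J1=1 J2=0
add link → L=3 J1=1 J2=0
P@1,2 dof=1 J1 → L=3 J1=2 J2=0
P@0,2 dof=1 J1 → L=3 J1=3 J2=0
add link → L=4 J1=3 J2=0
R@0,3 dof=1 J1 → L=4 J1=4 J2=0
C@2,3 dof=2 J2 → L=4 J1=4 J2=1
PS@1,3 dof=2 J2 → L=4 J1=4 J2=2
M=3(L−1)−2J1−J2=3·3−2·4−2=-1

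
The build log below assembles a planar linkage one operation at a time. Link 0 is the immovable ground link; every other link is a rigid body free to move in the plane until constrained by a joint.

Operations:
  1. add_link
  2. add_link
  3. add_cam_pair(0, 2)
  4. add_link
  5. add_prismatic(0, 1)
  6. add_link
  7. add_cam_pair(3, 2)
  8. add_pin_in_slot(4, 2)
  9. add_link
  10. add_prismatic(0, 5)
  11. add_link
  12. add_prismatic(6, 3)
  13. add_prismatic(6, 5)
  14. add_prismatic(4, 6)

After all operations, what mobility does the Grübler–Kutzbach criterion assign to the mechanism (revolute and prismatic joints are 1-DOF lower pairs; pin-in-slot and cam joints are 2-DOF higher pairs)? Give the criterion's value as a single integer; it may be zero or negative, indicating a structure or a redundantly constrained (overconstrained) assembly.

M = 5

(L,J1,J2)=(1,0,0); link0 fixed
link1: (2,0,0)
link2: (3,0,0)
C 0-2 [J2]: (3,0,1)
link3: (4,0,1)
P 0-1 [J1]: (4,1,1)
link4: (5,1,1)
C 3-2 [J2]: (5,1,2)
PS 4-2 [J2]: (5,1,3)
link5: (6,1,3)
P 0-5 [J1]: (6,2,3)
link6: (7,2,3)
P 6-3 [J1]: (7,3,3)
P 6-5 [J1]: (7,4,3)
P 4-6 [J1]: (7,5,3)
Grübler: 3·6 − 2·5 − 3 = 5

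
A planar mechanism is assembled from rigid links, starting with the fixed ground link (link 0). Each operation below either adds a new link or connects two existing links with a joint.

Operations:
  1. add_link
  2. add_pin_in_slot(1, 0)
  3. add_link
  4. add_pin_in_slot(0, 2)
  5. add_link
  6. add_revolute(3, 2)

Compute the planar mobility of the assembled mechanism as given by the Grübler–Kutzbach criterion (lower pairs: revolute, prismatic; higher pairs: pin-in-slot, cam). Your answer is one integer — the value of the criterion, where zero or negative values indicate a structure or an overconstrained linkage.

[1;0;0] (link 0 is ground)
L+ [2;0;0]
PS(1,0)∈J2 [2;0;1]
L+ [3;0;1]
PS(0,2)∈J2 [3;0;2]
L+ [4;0;2]
R(3,2)∈J1 [4;1;2]
mobility = 9 − 2 − 2 = 5

M = 5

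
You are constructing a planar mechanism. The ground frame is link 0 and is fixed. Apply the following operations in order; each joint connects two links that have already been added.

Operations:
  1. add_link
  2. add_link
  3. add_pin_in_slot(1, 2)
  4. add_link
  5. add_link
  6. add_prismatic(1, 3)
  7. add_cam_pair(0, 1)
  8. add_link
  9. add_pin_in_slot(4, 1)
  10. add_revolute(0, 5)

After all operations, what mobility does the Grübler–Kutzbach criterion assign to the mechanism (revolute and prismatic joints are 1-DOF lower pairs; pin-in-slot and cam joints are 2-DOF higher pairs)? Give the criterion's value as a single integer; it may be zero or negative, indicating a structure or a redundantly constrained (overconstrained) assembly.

ground; <1,0,0>
#1 <2,0,0>
#2 <3,0,0>
PS:1↔2 J2 <3,0,1>
#3 <4,0,1>
#4 <5,0,1>
P:1↔3 J1 <5,1,1>
C:0↔1 J2 <5,1,2>
#5 <6,1,2>
PS:4↔1 J2 <6,1,3>
R:0↔5 J1 <6,2,3>
3×5 − 2×2 − 1×3 = 8

M = 8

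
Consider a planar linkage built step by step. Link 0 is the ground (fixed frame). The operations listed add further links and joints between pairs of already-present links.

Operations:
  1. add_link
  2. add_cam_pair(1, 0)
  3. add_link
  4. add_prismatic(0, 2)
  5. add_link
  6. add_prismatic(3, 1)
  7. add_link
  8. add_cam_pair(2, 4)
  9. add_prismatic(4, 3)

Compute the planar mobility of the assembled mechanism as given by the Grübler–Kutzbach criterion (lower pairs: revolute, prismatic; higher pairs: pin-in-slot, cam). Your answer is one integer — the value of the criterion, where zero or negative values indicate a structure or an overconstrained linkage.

(L,J1,J2)=(1,0,0); link0 fixed
link1: (2,0,0)
C 1-0 [J2]: (2,0,1)
link2: (3,0,1)
P 0-2 [J1]: (3,1,1)
link3: (4,1,1)
P 3-1 [J1]: (4,2,1)
link4: (5,2,1)
C 2-4 [J2]: (5,2,2)
P 4-3 [J1]: (5,3,2)
Grübler: 3·4 − 2·3 − 2 = 4

M = 4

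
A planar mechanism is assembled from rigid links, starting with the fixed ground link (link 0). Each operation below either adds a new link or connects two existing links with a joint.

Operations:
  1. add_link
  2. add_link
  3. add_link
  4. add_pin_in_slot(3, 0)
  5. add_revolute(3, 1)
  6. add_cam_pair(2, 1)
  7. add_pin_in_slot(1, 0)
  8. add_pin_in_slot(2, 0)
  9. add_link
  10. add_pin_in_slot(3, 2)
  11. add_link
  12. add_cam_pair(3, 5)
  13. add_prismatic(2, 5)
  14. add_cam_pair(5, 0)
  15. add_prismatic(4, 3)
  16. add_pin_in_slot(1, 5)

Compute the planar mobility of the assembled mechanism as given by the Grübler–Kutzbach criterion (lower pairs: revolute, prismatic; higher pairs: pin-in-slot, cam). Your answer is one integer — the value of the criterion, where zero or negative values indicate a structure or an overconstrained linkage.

M = 1

[1;0;0] (link 0 is ground)
L+ [2;0;0]
L+ [3;0;0]
L+ [4;0;0]
PS(3,0)∈J2 [4;0;1]
R(3,1)∈J1 [4;1;1]
C(2,1)∈J2 [4;1;2]
PS(1,0)∈J2 [4;1;3]
PS(2,0)∈J2 [4;1;4]
L+ [5;1;4]
PS(3,2)∈J2 [5;1;5]
L+ [6;1;5]
C(3,5)∈J2 [6;1;6]
P(2,5)∈J1 [6;2;6]
C(5,0)∈J2 [6;2;7]
P(4,3)∈J1 [6;3;7]
PS(1,5)∈J2 [6;3;8]
mobility = 15 − 6 − 8 = 1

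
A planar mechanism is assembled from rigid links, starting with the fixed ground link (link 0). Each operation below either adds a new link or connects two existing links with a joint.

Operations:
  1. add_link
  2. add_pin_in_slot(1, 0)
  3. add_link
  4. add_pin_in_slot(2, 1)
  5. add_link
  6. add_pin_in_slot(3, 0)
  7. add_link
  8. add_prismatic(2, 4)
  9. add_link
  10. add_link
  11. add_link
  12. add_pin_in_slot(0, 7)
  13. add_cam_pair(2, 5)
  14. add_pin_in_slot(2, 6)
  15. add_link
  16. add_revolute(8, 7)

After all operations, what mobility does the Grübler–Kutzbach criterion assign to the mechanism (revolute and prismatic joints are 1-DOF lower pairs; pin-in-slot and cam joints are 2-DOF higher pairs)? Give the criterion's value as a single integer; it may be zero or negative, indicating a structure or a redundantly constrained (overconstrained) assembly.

L=1 J1=0 J2=0
add link → L=2 J1=0 J2=0
PS@1,0 dof=2 J2 → L=2 J1=0 J2=1
add link → L=3 J1=0 J2=1
PS@2,1 dof=2 J2 → L=3 J1=0 J2=2
add link → L=4 J1=0 J2=2
PS@3,0 dof=2 J2 → L=4 J1=0 J2=3
add link → L=5 J1=0 J2=3
P@2,4 dof=1 J1 → L=5 J1=1 J2=3
add link → L=6 J1=1 J2=3
add link → L=7 J1=1 J2=3
add link → L=8 J1=1 J2=3
PS@0,7 dof=2 J2 → L=8 J1=1 J2=4
C@2,5 dof=2 J2 → L=8 J1=1 J2=5
PS@2,6 dof=2 J2 → L=8 J1=1 J2=6
add link → L=9 J1=1 J2=6
R@8,7 dof=1 J1 → L=9 J1=2 J2=6
M=3(L−1)−2J1−J2=3·8−2·2−6=14

M = 14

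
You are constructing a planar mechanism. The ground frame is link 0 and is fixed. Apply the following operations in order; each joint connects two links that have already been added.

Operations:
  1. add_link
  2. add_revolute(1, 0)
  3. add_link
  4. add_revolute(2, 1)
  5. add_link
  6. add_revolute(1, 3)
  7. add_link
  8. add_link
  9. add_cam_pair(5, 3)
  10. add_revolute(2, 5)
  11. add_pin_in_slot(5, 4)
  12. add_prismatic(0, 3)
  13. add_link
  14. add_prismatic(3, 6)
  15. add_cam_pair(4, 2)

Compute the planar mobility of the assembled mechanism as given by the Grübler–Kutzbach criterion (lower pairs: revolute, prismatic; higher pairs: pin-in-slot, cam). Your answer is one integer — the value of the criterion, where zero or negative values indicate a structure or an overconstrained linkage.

(L,J1,J2)=(1,0,0); link0 fixed
link1: (2,0,0)
R 1-0 [J1]: (2,1,0)
link2: (3,1,0)
R 2-1 [J1]: (3,2,0)
link3: (4,2,0)
R 1-3 [J1]: (4,3,0)
link4: (5,3,0)
link5: (6,3,0)
C 5-3 [J2]: (6,3,1)
R 2-5 [J1]: (6,4,1)
PS 5-4 [J2]: (6,4,2)
P 0-3 [J1]: (6,5,2)
link6: (7,5,2)
P 3-6 [J1]: (7,6,2)
C 4-2 [J2]: (7,6,3)
Grübler: 3·6 − 2·6 − 3 = 3

M = 3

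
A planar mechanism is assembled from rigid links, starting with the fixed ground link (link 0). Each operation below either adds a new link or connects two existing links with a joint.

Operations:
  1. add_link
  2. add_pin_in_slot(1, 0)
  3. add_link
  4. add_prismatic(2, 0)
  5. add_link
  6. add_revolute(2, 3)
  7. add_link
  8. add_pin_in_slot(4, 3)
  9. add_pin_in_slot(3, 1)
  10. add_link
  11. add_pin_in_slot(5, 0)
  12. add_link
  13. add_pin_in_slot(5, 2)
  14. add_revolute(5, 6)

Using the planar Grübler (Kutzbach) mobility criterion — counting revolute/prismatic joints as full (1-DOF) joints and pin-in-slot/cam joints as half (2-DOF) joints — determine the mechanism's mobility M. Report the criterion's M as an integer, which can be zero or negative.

(L,J1,J2)=(1,0,0); link0 fixed
link1: (2,0,0)
PS 1-0 [J2]: (2,0,1)
link2: (3,0,1)
P 2-0 [J1]: (3,1,1)
link3: (4,1,1)
R 2-3 [J1]: (4,2,1)
link4: (5,2,1)
PS 4-3 [J2]: (5,2,2)
PS 3-1 [J2]: (5,2,3)
link5: (6,2,3)
PS 5-0 [J2]: (6,2,4)
link6: (7,2,4)
PS 5-2 [J2]: (7,2,5)
R 5-6 [J1]: (7,3,5)
Grübler: 3·6 − 2·3 − 5 = 7

M = 7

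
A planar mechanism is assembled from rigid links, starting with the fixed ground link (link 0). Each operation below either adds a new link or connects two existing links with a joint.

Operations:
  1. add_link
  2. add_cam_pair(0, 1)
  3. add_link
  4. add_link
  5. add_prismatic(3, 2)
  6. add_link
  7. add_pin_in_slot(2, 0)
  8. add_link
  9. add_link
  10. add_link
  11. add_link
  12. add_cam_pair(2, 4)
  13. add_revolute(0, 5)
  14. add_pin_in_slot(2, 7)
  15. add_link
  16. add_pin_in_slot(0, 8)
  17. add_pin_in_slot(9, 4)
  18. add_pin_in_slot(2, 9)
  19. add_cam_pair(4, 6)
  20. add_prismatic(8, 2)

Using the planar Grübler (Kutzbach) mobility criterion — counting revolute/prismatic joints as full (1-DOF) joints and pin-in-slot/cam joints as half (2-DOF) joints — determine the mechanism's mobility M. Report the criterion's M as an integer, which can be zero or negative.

M = 13

L=1 J1=0 J2=0
add link → L=2 J1=0 J2=0
C@0,1 dof=2 J2 → L=2 J1=0 J2=1
add link → L=3 J1=0 J2=1
add link → L=4 J1=0 J2=1
P@3,2 dof=1 J1 → L=4 J1=1 J2=1
add link → L=5 J1=1 J2=1
PS@2,0 dof=2 J2 → L=5 J1=1 J2=2
add link → L=6 J1=1 J2=2
add link → L=7 J1=1 J2=2
add link → L=8 J1=1 J2=2
add link → L=9 J1=1 J2=2
C@2,4 dof=2 J2 → L=9 J1=1 J2=3
R@0,5 dof=1 J1 → L=9 J1=2 J2=3
PS@2,7 dof=2 J2 → L=9 J1=2 J2=4
add link → L=10 J1=2 J2=4
PS@0,8 dof=2 J2 → L=10 J1=2 J2=5
PS@9,4 dof=2 J2 → L=10 J1=2 J2=6
PS@2,9 dof=2 J2 → L=10 J1=2 J2=7
C@4,6 dof=2 J2 → L=10 J1=2 J2=8
P@8,2 dof=1 J1 → L=10 J1=3 J2=8
M=3(L−1)−2J1−J2=3·9−2·3−8=13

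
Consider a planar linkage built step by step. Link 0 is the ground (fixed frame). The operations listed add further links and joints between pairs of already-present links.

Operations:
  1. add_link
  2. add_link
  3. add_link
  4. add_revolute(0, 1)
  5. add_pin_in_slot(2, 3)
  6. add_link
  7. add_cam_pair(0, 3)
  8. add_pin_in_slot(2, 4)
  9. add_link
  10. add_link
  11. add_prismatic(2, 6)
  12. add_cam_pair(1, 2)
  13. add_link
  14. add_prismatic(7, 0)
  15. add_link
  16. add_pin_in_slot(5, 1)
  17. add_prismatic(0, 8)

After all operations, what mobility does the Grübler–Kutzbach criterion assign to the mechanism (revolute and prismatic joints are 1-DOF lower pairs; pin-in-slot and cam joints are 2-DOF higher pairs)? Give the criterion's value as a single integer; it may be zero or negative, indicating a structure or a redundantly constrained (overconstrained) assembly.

[1;0;0] (link 0 is ground)
L+ [2;0;0]
L+ [3;0;0]
L+ [4;0;0]
R(0,1)∈J1 [4;1;0]
PS(2,3)∈J2 [4;1;1]
L+ [5;1;1]
C(0,3)∈J2 [5;1;2]
PS(2,4)∈J2 [5;1;3]
L+ [6;1;3]
L+ [7;1;3]
P(2,6)∈J1 [7;2;3]
C(1,2)∈J2 [7;2;4]
L+ [8;2;4]
P(7,0)∈J1 [8;3;4]
L+ [9;3;4]
PS(5,1)∈J2 [9;3;5]
P(0,8)∈J1 [9;4;5]
mobility = 24 − 8 − 5 = 11

M = 11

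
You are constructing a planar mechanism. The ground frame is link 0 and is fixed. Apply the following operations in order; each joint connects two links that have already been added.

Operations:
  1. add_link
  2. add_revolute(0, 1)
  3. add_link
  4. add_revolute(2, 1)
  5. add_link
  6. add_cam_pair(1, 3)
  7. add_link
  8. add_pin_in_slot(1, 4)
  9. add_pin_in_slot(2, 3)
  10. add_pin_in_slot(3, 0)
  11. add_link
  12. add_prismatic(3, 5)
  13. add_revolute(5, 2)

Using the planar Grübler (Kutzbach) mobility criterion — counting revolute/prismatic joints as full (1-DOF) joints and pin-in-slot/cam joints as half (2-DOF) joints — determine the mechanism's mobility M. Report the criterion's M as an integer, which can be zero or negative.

M = 3

ground; <1,0,0>
#1 <2,0,0>
R:0↔1 J1 <2,1,0>
#2 <3,1,0>
R:2↔1 J1 <3,2,0>
#3 <4,2,0>
C:1↔3 J2 <4,2,1>
#4 <5,2,1>
PS:1↔4 J2 <5,2,2>
PS:2↔3 J2 <5,2,3>
PS:3↔0 J2 <5,2,4>
#5 <6,2,4>
P:3↔5 J1 <6,3,4>
R:5↔2 J1 <6,4,4>
3×5 − 2×4 − 1×4 = 3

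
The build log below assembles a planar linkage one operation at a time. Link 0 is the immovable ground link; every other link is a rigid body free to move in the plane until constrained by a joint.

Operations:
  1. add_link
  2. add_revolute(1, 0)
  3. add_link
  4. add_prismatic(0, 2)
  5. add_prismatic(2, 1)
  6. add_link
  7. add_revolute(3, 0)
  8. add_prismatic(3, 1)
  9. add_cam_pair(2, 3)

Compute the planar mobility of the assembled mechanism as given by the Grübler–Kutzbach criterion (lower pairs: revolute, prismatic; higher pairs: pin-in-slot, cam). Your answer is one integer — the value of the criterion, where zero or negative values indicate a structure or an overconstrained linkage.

M = -2

link 0 = ground. State L|J1|J2 = 1|0|0
+link1  2|0|0
R(1,0) f=1→J1  2|1|0
+link2  3|1|0
P(0,2) f=1→J1  3|2|0
P(2,1) f=1→J1  3|3|0
+link3  4|3|0
R(3,0) f=1→J1  4|4|0
P(3,1) f=1→J1  4|5|0
C(2,3) f=2→J2  4|5|1
M = 3(4−1)−2·5−1 = 9−10−1 = -2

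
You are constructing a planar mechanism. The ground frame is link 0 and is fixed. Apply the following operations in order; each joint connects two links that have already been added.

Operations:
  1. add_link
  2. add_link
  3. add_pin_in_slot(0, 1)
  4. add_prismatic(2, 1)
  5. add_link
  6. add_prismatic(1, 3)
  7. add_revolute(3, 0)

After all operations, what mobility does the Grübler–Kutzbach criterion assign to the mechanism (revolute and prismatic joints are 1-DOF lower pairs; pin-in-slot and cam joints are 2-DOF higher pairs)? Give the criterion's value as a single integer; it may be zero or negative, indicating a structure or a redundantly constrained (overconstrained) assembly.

[1;0;0] (link 0 is ground)
L+ [2;0;0]
L+ [3;0;0]
PS(0,1)∈J2 [3;0;1]
P(2,1)∈J1 [3;1;1]
L+ [4;1;1]
P(1,3)∈J1 [4;2;1]
R(3,0)∈J1 [4;3;1]
mobility = 9 − 6 − 1 = 2

M = 2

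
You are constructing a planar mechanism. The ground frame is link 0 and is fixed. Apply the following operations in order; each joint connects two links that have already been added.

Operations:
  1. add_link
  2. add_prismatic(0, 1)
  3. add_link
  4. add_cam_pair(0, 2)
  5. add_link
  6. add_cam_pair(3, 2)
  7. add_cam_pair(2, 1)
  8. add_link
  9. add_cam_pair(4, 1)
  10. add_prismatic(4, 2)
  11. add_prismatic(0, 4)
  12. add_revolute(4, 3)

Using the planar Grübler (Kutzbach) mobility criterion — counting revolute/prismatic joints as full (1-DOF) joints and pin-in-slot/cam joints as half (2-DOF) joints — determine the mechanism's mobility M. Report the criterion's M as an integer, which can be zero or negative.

link 0 = ground. State L|J1|J2 = 1|0|0
+link1  2|0|0
P(0,1) f=1→J1  2|1|0
+link2  3|1|0
C(0,2) f=2→J2  3|1|1
+link3  4|1|1
C(3,2) f=2→J2  4|1|2
C(2,1) f=2→J2  4|1|3
+link4  5|1|3
C(4,1) f=2→J2  5|1|4
P(4,2) f=1→J1  5|2|4
P(0,4) f=1→J1  5|3|4
R(4,3) f=1→J1  5|4|4
M = 3(5−1)−2·4−4 = 12−8−4 = 0

M = 0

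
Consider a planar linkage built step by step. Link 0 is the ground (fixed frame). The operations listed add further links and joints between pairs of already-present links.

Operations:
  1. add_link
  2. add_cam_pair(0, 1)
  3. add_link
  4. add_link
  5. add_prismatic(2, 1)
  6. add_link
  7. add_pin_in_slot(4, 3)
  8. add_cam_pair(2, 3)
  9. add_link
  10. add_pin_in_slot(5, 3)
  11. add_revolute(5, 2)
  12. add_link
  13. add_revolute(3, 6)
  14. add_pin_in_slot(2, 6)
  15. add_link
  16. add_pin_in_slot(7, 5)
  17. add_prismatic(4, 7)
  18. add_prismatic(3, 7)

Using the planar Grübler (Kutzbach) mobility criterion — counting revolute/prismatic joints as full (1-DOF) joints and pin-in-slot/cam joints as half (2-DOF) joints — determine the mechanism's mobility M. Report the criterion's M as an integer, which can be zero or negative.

[1;0;0] (link 0 is ground)
L+ [2;0;0]
C(0,1)∈J2 [2;0;1]
L+ [3;0;1]
L+ [4;0;1]
P(2,1)∈J1 [4;1;1]
L+ [5;1;1]
PS(4,3)∈J2 [5;1;2]
C(2,3)∈J2 [5;1;3]
L+ [6;1;3]
PS(5,3)∈J2 [6;1;4]
R(5,2)∈J1 [6;2;4]
L+ [7;2;4]
R(3,6)∈J1 [7;3;4]
PS(2,6)∈J2 [7;3;5]
L+ [8;3;5]
PS(7,5)∈J2 [8;3;6]
P(4,7)∈J1 [8;4;6]
P(3,7)∈J1 [8;5;6]
mobility = 21 − 10 − 6 = 5

M = 5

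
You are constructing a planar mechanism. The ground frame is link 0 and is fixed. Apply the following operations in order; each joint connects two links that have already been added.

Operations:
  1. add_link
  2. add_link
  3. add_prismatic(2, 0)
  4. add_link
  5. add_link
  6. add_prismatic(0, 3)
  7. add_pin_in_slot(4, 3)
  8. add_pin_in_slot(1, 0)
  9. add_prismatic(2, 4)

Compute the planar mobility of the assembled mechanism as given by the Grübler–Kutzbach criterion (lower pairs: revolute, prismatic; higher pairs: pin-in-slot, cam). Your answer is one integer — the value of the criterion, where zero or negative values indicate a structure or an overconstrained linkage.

M = 4

ground; <1,0,0>
#1 <2,0,0>
#2 <3,0,0>
P:2↔0 J1 <3,1,0>
#3 <4,1,0>
#4 <5,1,0>
P:0↔3 J1 <5,2,0>
PS:4↔3 J2 <5,2,1>
PS:1↔0 J2 <5,2,2>
P:2↔4 J1 <5,3,2>
3×4 − 2×3 − 1×2 = 4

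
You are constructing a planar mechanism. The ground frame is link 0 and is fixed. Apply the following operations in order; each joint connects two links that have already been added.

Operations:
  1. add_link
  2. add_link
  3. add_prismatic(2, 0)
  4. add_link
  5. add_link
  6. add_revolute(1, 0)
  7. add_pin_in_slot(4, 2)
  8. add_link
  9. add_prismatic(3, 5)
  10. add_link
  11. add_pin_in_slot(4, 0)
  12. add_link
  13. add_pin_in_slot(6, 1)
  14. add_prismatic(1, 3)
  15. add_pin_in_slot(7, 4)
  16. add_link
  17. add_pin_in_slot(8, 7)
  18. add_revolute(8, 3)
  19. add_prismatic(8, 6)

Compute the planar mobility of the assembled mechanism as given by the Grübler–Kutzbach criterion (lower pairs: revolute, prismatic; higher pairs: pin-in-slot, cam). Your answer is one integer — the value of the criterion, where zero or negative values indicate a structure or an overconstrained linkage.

M = 7

link 0 = ground. State L|J1|J2 = 1|0|0
+link1  2|0|0
+link2  3|0|0
P(2,0) f=1→J1  3|1|0
+link3  4|1|0
+link4  5|1|0
R(1,0) f=1→J1  5|2|0
PS(4,2) f=2→J2  5|2|1
+link5  6|2|1
P(3,5) f=1→J1  6|3|1
+link6  7|3|1
PS(4,0) f=2→J2  7|3|2
+link7  8|3|2
PS(6,1) f=2→J2  8|3|3
P(1,3) f=1→J1  8|4|3
PS(7,4) f=2→J2  8|4|4
+link8  9|4|4
PS(8,7) f=2→J2  9|4|5
R(8,3) f=1→J1  9|5|5
P(8,6) f=1→J1  9|6|5
M = 3(9−1)−2·6−5 = 24−12−5 = 7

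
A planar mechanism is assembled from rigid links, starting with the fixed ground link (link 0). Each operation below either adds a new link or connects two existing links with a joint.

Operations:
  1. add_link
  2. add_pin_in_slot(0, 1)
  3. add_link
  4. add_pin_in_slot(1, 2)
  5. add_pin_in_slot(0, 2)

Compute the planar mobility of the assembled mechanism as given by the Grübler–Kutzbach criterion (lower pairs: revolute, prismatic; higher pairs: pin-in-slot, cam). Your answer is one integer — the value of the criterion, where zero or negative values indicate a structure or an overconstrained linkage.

[1;0;0] (link 0 is ground)
L+ [2;0;0]
PS(0,1)∈J2 [2;0;1]
L+ [3;0;1]
PS(1,2)∈J2 [3;0;2]
PS(0,2)∈J2 [3;0;3]
mobility = 6 − 0 − 3 = 3

M = 3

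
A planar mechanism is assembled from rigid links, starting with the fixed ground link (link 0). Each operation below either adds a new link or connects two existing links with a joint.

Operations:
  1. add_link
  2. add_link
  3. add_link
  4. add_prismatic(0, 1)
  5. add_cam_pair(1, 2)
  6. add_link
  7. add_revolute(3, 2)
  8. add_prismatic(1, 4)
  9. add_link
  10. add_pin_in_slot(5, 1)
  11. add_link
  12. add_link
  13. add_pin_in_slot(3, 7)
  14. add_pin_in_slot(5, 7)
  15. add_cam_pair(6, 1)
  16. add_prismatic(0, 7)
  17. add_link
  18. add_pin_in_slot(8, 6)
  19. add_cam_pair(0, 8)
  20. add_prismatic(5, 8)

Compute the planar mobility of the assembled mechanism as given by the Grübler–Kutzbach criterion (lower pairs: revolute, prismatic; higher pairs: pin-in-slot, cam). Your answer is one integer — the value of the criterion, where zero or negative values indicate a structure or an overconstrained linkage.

L=1 J1=0 J2=0
add link → L=2 J1=0 J2=0
add link → L=3 J1=0 J2=0
add link → L=4 J1=0 J2=0
P@0,1 dof=1 J1 → L=4 J1=1 J2=0
C@1,2 dof=2 J2 → L=4 J1=1 J2=1
add link → L=5 J1=1 J2=1
R@3,2 dof=1 J1 → L=5 J1=2 J2=1
P@1,4 dof=1 J1 → L=5 J1=3 J2=1
add link → L=6 J1=3 J2=1
PS@5,1 dof=2 J2 → L=6 J1=3 J2=2
add link → L=7 J1=3 J2=2
add link → L=8 J1=3 J2=2
PS@3,7 dof=2 J2 → L=8 J1=3 J2=3
PS@5,7 dof=2 J2 → L=8 J1=3 J2=4
C@6,1 dof=2 J2 → L=8 J1=3 J2=5
P@0,7 dof=1 J1 → L=8 J1=4 J2=5
add link → L=9 J1=4 J2=5
PS@8,6 dof=2 J2 → L=9 J1=4 J2=6
C@0,8 dof=2 J2 → L=9 J1=4 J2=7
P@5,8 dof=1 J1 → L=9 J1=5 J2=7
M=3(L−1)−2J1−J2=3·8−2·5−7=7

M = 7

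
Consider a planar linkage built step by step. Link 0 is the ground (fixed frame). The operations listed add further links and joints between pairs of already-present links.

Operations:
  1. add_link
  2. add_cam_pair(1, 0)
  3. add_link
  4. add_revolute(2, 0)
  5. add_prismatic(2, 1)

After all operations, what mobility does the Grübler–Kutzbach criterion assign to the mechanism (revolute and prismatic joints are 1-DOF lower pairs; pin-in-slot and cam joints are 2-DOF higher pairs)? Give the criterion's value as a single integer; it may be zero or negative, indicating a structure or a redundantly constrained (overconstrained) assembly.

(L,J1,J2)=(1,0,0); link0 fixed
link1: (2,0,0)
C 1-0 [J2]: (2,0,1)
link2: (3,0,1)
R 2-0 [J1]: (3,1,1)
P 2-1 [J1]: (3,2,1)
Grübler: 3·2 − 2·2 − 1 = 1

M = 1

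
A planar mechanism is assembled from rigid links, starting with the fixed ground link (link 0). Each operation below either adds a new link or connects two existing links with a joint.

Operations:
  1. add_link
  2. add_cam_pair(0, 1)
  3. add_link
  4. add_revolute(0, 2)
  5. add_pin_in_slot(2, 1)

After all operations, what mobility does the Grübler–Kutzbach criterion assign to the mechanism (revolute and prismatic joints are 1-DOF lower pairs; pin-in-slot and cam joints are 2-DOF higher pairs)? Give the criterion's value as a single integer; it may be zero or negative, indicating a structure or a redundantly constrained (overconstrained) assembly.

link 0 = ground. State L|J1|J2 = 1|0|0
+link1  2|0|0
C(0,1) f=2→J2  2|0|1
+link2  3|0|1
R(0,2) f=1→J1  3|1|1
PS(2,1) f=2→J2  3|1|2
M = 3(3−1)−2·1−2 = 6−2−2 = 2

M = 2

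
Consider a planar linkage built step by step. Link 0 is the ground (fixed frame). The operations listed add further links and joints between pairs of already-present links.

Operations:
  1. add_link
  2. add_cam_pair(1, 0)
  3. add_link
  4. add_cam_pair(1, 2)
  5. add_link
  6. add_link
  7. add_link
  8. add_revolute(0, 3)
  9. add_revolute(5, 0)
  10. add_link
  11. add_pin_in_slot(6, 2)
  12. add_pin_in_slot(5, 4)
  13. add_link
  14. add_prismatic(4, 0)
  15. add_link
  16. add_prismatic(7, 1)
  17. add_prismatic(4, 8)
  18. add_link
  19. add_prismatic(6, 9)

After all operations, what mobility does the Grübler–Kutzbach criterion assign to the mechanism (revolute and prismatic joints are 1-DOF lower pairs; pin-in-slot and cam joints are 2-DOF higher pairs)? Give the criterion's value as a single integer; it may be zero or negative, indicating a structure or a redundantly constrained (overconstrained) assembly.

[1;0;0] (link 0 is ground)
L+ [2;0;0]
C(1,0)∈J2 [2;0;1]
L+ [3;0;1]
C(1,2)∈J2 [3;0;2]
L+ [4;0;2]
L+ [5;0;2]
L+ [6;0;2]
R(0,3)∈J1 [6;1;2]
R(5,0)∈J1 [6;2;2]
L+ [7;2;2]
PS(6,2)∈J2 [7;2;3]
PS(5,4)∈J2 [7;2;4]
L+ [8;2;4]
P(4,0)∈J1 [8;3;4]
L+ [9;3;4]
P(7,1)∈J1 [9;4;4]
P(4,8)∈J1 [9;5;4]
L+ [10;5;4]
P(6,9)∈J1 [10;6;4]
mobility = 27 − 12 − 4 = 11

M = 11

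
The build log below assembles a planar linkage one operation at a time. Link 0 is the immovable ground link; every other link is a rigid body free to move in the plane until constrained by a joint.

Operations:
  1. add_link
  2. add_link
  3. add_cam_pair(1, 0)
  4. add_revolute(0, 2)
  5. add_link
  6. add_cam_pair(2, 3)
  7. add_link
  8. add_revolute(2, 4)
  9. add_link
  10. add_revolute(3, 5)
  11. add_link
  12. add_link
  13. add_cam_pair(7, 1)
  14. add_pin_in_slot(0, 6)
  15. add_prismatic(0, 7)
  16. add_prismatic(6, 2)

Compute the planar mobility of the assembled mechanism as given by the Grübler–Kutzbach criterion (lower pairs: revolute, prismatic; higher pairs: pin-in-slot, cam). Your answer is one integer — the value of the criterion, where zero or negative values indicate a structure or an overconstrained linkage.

[1;0;0] (link 0 is ground)
L+ [2;0;0]
L+ [3;0;0]
C(1,0)∈J2 [3;0;1]
R(0,2)∈J1 [3;1;1]
L+ [4;1;1]
C(2,3)∈J2 [4;1;2]
L+ [5;1;2]
R(2,4)∈J1 [5;2;2]
L+ [6;2;2]
R(3,5)∈J1 [6;3;2]
L+ [7;3;2]
L+ [8;3;2]
C(7,1)∈J2 [8;3;3]
PS(0,6)∈J2 [8;3;4]
P(0,7)∈J1 [8;4;4]
P(6,2)∈J1 [8;5;4]
mobility = 21 − 10 − 4 = 7

M = 7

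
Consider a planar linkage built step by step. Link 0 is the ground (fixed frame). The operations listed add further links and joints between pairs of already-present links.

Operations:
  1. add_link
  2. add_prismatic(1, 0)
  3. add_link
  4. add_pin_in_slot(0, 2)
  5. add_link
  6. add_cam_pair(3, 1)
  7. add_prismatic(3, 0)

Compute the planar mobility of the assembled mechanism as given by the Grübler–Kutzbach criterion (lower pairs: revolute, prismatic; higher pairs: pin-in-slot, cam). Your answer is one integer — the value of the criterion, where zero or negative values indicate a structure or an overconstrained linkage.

L=1 J1=0 J2=0
add link → L=2 J1=0 J2=0
P@1,0 dof=1 J1 → L=2 J1=1 J2=0
add link → L=3 J1=1 J2=0
PS@0,2 dof=2 J2 → L=3 J1=1 J2=1
add link → L=4 J1=1 J2=1
C@3,1 dof=2 J2 → L=4 J1=1 J2=2
P@3,0 dof=1 J1 → L=4 J1=2 J2=2
M=3(L−1)−2J1−J2=3·3−2·2−2=3

M = 3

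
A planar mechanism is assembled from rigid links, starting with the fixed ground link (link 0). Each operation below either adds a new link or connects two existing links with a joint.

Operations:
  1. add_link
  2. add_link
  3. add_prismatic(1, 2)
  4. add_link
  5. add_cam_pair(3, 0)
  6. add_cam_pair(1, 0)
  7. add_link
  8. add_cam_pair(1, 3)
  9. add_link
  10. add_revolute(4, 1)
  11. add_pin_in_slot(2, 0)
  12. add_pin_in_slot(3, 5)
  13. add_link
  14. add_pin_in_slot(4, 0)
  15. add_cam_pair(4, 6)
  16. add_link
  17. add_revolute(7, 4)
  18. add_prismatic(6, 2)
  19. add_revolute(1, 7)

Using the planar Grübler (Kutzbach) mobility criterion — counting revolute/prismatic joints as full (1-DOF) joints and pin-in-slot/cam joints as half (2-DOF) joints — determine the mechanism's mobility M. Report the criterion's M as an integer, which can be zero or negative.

[1;0;0] (link 0 is ground)
L+ [2;0;0]
L+ [3;0;0]
P(1,2)∈J1 [3;1;0]
L+ [4;1;0]
C(3,0)∈J2 [4;1;1]
C(1,0)∈J2 [4;1;2]
L+ [5;1;2]
C(1,3)∈J2 [5;1;3]
L+ [6;1;3]
R(4,1)∈J1 [6;2;3]
PS(2,0)∈J2 [6;2;4]
PS(3,5)∈J2 [6;2;5]
L+ [7;2;5]
PS(4,0)∈J2 [7;2;6]
C(4,6)∈J2 [7;2;7]
L+ [8;2;7]
R(7,4)∈J1 [8;3;7]
P(6,2)∈J1 [8;4;7]
R(1,7)∈J1 [8;5;7]
mobility = 21 − 10 − 7 = 4

M = 4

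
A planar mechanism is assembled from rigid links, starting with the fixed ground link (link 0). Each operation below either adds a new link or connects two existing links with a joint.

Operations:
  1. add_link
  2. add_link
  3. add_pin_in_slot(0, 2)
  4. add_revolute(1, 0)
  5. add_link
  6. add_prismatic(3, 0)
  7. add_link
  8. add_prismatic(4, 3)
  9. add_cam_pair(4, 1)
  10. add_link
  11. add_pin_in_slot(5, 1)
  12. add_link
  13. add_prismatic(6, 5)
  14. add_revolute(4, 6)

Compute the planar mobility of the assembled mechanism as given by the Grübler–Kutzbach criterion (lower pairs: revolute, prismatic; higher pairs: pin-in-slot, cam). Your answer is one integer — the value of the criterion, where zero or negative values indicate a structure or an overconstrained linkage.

[1;0;0] (link 0 is ground)
L+ [2;0;0]
L+ [3;0;0]
PS(0,2)∈J2 [3;0;1]
R(1,0)∈J1 [3;1;1]
L+ [4;1;1]
P(3,0)∈J1 [4;2;1]
L+ [5;2;1]
P(4,3)∈J1 [5;3;1]
C(4,1)∈J2 [5;3;2]
L+ [6;3;2]
PS(5,1)∈J2 [6;3;3]
L+ [7;3;3]
P(6,5)∈J1 [7;4;3]
R(4,6)∈J1 [7;5;3]
mobility = 18 − 10 − 3 = 5

M = 5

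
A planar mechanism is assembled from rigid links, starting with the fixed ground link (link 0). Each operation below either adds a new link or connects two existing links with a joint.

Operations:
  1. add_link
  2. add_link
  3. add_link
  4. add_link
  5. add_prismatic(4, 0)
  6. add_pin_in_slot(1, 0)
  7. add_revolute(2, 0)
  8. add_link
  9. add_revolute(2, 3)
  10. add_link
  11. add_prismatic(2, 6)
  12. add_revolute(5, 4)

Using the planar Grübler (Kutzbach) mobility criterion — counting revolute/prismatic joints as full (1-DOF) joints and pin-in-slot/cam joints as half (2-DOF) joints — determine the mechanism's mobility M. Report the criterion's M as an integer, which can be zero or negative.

(L,J1,J2)=(1,0,0); link0 fixed
link1: (2,0,0)
link2: (3,0,0)
link3: (4,0,0)
link4: (5,0,0)
P 4-0 [J1]: (5,1,0)
PS 1-0 [J2]: (5,1,1)
R 2-0 [J1]: (5,2,1)
link5: (6,2,1)
R 2-3 [J1]: (6,3,1)
link6: (7,3,1)
P 2-6 [J1]: (7,4,1)
R 5-4 [J1]: (7,5,1)
Grübler: 3·6 − 2·5 − 1 = 7

M = 7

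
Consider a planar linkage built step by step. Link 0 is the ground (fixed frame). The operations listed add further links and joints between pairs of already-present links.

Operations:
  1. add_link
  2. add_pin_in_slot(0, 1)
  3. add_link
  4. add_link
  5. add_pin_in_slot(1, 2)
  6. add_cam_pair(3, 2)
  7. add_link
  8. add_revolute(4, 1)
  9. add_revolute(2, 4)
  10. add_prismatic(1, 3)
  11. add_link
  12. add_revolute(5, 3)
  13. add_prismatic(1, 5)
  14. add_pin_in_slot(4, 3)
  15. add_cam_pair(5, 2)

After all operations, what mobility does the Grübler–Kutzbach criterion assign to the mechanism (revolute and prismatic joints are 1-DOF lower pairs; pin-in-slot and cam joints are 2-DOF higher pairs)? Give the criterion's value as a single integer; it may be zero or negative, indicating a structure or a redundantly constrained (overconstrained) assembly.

M = 0

link 0 = ground. State L|J1|J2 = 1|0|0
+link1  2|0|0
PS(0,1) f=2→J2  2|0|1
+link2  3|0|1
+link3  4|0|1
PS(1,2) f=2→J2  4|0|2
C(3,2) f=2→J2  4|0|3
+link4  5|0|3
R(4,1) f=1→J1  5|1|3
R(2,4) f=1→J1  5|2|3
P(1,3) f=1→J1  5|3|3
+link5  6|3|3
R(5,3) f=1→J1  6|4|3
P(1,5) f=1→J1  6|5|3
PS(4,3) f=2→J2  6|5|4
C(5,2) f=2→J2  6|5|5
M = 3(6−1)−2·5−5 = 15−10−5 = 0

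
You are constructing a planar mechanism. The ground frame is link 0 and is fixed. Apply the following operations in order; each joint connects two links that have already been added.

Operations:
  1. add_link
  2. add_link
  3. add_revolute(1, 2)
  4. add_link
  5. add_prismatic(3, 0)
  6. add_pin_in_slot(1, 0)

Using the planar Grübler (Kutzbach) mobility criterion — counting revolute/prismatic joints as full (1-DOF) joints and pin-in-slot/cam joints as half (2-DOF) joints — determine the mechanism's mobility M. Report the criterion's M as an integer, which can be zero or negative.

M = 4

link 0 = ground. State L|J1|J2 = 1|0|0
+link1  2|0|0
+link2  3|0|0
R(1,2) f=1→J1  3|1|0
+link3  4|1|0
P(3,0) f=1→J1  4|2|0
PS(1,0) f=2→J2  4|2|1
M = 3(4−1)−2·2−1 = 9−4−1 = 4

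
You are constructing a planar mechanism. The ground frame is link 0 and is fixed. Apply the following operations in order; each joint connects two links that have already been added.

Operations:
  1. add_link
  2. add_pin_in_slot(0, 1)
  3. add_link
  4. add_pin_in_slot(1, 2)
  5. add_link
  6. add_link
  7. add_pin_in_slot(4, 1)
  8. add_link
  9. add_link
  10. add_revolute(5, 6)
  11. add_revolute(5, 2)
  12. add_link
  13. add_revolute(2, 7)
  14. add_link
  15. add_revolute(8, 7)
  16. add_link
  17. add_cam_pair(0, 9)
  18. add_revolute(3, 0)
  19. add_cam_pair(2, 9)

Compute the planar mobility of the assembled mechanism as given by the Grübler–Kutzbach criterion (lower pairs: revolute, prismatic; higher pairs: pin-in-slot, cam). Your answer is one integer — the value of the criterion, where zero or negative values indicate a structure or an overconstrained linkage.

M = 12

ground; <1,0,0>
#1 <2,0,0>
PS:0↔1 J2 <2,0,1>
#2 <3,0,1>
PS:1↔2 J2 <3,0,2>
#3 <4,0,2>
#4 <5,0,2>
PS:4↔1 J2 <5,0,3>
#5 <6,0,3>
#6 <7,0,3>
R:5↔6 J1 <7,1,3>
R:5↔2 J1 <7,2,3>
#7 <8,2,3>
R:2↔7 J1 <8,3,3>
#8 <9,3,3>
R:8↔7 J1 <9,4,3>
#9 <10,4,3>
C:0↔9 J2 <10,4,4>
R:3↔0 J1 <10,5,4>
C:2↔9 J2 <10,5,5>
3×9 − 2×5 − 1×5 = 12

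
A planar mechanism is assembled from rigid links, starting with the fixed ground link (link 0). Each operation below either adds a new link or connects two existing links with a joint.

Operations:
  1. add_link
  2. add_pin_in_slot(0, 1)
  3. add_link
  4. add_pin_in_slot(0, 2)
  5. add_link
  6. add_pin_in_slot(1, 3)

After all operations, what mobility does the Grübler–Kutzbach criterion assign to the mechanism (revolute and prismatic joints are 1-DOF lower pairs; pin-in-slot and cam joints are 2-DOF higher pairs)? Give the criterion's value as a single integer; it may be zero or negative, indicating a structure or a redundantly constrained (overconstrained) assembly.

M = 6

link 0 = ground. State L|J1|J2 = 1|0|0
+link1  2|0|0
PS(0,1) f=2→J2  2|0|1
+link2  3|0|1
PS(0,2) f=2→J2  3|0|2
+link3  4|0|2
PS(1,3) f=2→J2  4|0|3
M = 3(4−1)−2·0−3 = 9−0−3 = 6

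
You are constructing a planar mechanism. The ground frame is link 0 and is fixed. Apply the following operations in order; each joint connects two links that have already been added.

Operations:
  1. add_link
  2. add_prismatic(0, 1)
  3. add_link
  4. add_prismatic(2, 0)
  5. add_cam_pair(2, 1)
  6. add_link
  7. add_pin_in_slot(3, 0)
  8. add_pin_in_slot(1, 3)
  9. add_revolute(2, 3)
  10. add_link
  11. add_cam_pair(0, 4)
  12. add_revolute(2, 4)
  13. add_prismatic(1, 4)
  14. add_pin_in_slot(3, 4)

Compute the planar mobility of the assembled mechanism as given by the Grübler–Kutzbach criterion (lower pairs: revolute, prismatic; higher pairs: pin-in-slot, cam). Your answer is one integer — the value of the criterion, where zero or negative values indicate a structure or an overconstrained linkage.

L=1 J1=0 J2=0
add link → L=2 J1=0 J2=0
P@0,1 dof=1 J1 → L=2 J1=1 J2=0
add link → L=3 J1=1 J2=0
P@2,0 dof=1 J1 → L=3 J1=2 J2=0
C@2,1 dof=2 J2 → L=3 J1=2 J2=1
add link → L=4 J1=2 J2=1
PS@3,0 dof=2 J2 → L=4 J1=2 J2=2
PS@1,3 dof=2 J2 → L=4 J1=2 J2=3
R@2,3 dof=1 J1 → L=4 J1=3 J2=3
add link → L=5 J1=3 J2=3
C@0,4 dof=2 J2 → L=5 J1=3 J2=4
R@2,4 dof=1 J1 → L=5 J1=4 J2=4
P@1,4 dof=1 J1 → L=5 J1=5 J2=4
PS@3,4 dof=2 J2 → L=5 J1=5 J2=5
M=3(L−1)−2J1−J2=3·4−2·5−5=-3

M = -3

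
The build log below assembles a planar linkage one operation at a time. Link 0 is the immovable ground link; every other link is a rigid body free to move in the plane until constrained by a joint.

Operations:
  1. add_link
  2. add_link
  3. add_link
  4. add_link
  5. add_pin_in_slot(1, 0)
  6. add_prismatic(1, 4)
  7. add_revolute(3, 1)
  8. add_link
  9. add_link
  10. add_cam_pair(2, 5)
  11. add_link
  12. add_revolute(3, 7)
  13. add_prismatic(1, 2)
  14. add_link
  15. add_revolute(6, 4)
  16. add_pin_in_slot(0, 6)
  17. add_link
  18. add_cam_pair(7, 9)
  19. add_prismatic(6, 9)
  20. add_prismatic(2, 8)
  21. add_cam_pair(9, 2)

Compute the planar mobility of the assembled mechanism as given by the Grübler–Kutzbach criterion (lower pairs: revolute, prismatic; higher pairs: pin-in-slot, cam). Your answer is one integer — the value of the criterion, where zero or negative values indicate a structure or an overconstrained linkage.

M = 8

L=1 J1=0 J2=0
add link → L=2 J1=0 J2=0
add link → L=3 J1=0 J2=0
add link → L=4 J1=0 J2=0
add link → L=5 J1=0 J2=0
PS@1,0 dof=2 J2 → L=5 J1=0 J2=1
P@1,4 dof=1 J1 → L=5 J1=1 J2=1
R@3,1 dof=1 J1 → L=5 J1=2 J2=1
add link → L=6 J1=2 J2=1
add link → L=7 J1=2 J2=1
C@2,5 dof=2 J2 → L=7 J1=2 J2=2
add link → L=8 J1=2 J2=2
R@3,7 dof=1 J1 → L=8 J1=3 J2=2
P@1,2 dof=1 J1 → L=8 J1=4 J2=2
add link → L=9 J1=4 J2=2
R@6,4 dof=1 J1 → L=9 J1=5 J2=2
PS@0,6 dof=2 J2 → L=9 J1=5 J2=3
add link → L=10 J1=5 J2=3
C@7,9 dof=2 J2 → L=10 J1=5 J2=4
P@6,9 dof=1 J1 → L=10 J1=6 J2=4
P@2,8 dof=1 J1 → L=10 J1=7 J2=4
C@9,2 dof=2 J2 → L=10 J1=7 J2=5
M=3(L−1)−2J1−J2=3·9−2·7−5=8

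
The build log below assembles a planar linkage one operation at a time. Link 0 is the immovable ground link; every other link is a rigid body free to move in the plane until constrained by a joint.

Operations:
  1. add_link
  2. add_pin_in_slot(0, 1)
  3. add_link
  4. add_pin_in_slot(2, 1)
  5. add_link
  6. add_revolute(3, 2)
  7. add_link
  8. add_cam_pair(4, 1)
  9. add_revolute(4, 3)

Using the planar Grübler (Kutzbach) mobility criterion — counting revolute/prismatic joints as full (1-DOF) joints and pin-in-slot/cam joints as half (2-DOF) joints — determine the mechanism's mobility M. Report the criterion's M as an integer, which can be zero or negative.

[1;0;0] (link 0 is ground)
L+ [2;0;0]
PS(0,1)∈J2 [2;0;1]
L+ [3;0;1]
PS(2,1)∈J2 [3;0;2]
L+ [4;0;2]
R(3,2)∈J1 [4;1;2]
L+ [5;1;2]
C(4,1)∈J2 [5;1;3]
R(4,3)∈J1 [5;2;3]
mobility = 12 − 4 − 3 = 5

M = 5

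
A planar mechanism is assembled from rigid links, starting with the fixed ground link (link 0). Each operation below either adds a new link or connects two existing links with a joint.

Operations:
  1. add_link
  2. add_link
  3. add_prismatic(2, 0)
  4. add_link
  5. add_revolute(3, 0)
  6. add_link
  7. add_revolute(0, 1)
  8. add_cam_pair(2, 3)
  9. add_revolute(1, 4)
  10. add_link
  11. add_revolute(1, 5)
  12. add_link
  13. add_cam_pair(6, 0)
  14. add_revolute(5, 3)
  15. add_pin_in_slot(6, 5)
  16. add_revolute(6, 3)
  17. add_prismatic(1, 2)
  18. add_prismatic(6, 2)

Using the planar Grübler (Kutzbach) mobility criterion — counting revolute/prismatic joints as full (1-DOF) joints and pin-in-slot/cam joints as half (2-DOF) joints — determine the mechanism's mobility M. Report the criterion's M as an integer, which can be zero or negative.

M = -3

link 0 = ground. State L|J1|J2 = 1|0|0
+link1  2|0|0
+link2  3|0|0
P(2,0) f=1→J1  3|1|0
+link3  4|1|0
R(3,0) f=1→J1  4|2|0
+link4  5|2|0
R(0,1) f=1→J1  5|3|0
C(2,3) f=2→J2  5|3|1
R(1,4) f=1→J1  5|4|1
+link5  6|4|1
R(1,5) f=1→J1  6|5|1
+link6  7|5|1
C(6,0) f=2→J2  7|5|2
R(5,3) f=1→J1  7|6|2
PS(6,5) f=2→J2  7|6|3
R(6,3) f=1→J1  7|7|3
P(1,2) f=1→J1  7|8|3
P(6,2) f=1→J1  7|9|3
M = 3(7−1)−2·9−3 = 18−18−3 = -3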